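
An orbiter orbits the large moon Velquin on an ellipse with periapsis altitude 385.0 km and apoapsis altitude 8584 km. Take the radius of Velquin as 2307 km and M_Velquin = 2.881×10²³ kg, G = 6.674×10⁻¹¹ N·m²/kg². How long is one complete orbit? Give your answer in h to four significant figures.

μ = GM = 6.674×10⁻¹¹ × 2.881×10²³ = 1.923×10¹³ m³/s².
r_p = 2307 + 385.0 = 2692.0 km = 2.6920×10⁶ m.
r_a = 2307 + 8584 = 10891 km = 1.0891×10⁷ m.
Semi-major axis a = (r_p + r_a)/2 = (2692.0 + 10891)/2 = 6791.5 km = 6.792×10⁶ m.
By Kepler's third law T = 2π√(a³/μ) = 2π × 4.036×10³ = 2.536×10⁴ s.
= 7.045 h.

T ≈ 7.045 h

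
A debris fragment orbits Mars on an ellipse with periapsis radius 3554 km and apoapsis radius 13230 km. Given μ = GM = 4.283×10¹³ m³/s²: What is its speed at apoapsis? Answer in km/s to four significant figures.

v ≈ 1.171 km/s

Semi-major axis a = (r_p + r_a)/2 = 8392.0 km = 8.392×10⁶ m.
Vis-viva: v² = μ(2/r − 1/a) = 4.283×10¹³ × (1.512×10⁻⁷ − 1.192×10⁻⁷) = 1.371×10⁶ m²/s².
v = 1171 m/s = 1.171 km/s.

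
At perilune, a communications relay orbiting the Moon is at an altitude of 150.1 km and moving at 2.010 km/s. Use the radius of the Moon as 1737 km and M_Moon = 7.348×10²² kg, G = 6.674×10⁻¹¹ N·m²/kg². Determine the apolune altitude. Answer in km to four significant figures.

apolune altitude ≈ 4851 km

μ = GM = 6.674×10⁻¹¹ × 7.348×10²² = 4.904×10¹² m³/s².
r_p = 1737 + 150.1 = 1887.1 km = 1.887×10⁶ m.
Specific energy ε = v²/2 − μ/r = -5.787×10⁵ J/kg, so a = −μ/(2ε) = 4.237×10⁶ m.
The apsides satisfy r_p + r_a = 2a, so the apolune radius is 2a − r_p = 6.588×10⁶ m = 6587.5 km.
Apolune altitude = 6587.5 − 1737 = 4850.5 km.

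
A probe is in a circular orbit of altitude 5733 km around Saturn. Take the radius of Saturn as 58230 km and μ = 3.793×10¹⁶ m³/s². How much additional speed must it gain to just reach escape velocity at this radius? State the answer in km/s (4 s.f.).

Δv ≈ 10.09 km/s

r = 58230 + 5733 = 63963 km = 6.3963×10⁷ m.
Circular speed v_c = √(μ/r) = 24350 m/s.
Escape speed v_esc = √(2μ/r) = √2 × v_c = 34440 m/s.
Δv = v_esc − v_c = 10090 m/s = 10.09 km/s.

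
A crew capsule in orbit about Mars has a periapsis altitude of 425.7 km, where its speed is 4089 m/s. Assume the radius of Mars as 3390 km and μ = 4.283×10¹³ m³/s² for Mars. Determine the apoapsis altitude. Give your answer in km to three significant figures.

apoapsis altitude ≈ 7750 km

r_p = 3390 + 425.7 = 3815.7 km = 3.816×10⁶ m.
Specific energy ε = v²/2 − μ/r = -2.865×10⁶ J/kg, so a = −μ/(2ε) = 7.475×10⁶ m.
The apsides satisfy r_p + r_a = 2a, so the apoapsis radius is 2a − r_p = 1.114×10⁷ m = 11135 km.
Apoapsis altitude = 11135 − 3390 = 7745.2 km.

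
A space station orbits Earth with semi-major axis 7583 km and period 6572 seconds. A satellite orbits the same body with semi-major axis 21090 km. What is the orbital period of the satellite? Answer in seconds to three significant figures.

T₂ ≈ 30500 seconds

Kepler's third law: T² ∝ a³, so T₂ = T₁ (a₂/a₁)^(3/2).
a₂/a₁ = 2.781, (a₂/a₁)^(3/2) = 4.638.
T₂ = 6572 × 4.638 = 30480 seconds.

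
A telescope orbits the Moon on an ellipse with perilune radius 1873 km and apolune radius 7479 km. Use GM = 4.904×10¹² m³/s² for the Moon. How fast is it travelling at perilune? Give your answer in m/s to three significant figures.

Semi-major axis a = (r_p + r_a)/2 = 4676.0 km = 4.676×10⁶ m.
Vis-viva: v² = μ(2/r − 1/a) = 4.904×10¹² × (1.068×10⁻⁶ − 2.139×10⁻⁷) = 4.188×10⁶ m²/s².
v = 2046 m/s.

v ≈ 2050 m/s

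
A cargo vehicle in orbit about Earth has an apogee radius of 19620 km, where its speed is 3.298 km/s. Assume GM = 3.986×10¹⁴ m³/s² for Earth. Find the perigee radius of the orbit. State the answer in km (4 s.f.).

r_a = 1.962×10⁷ m.
Specific energy ε = v²/2 − μ/r = -1.488×10⁷ J/kg, so a = −μ/(2ε) = 1.340×10⁷ m.
The apsides satisfy r_p + r_a = 2a, so the perigee radius is 2a − r_a = 7.172×10⁶ m = 7172.0 km.

perigee radius ≈ 7172 km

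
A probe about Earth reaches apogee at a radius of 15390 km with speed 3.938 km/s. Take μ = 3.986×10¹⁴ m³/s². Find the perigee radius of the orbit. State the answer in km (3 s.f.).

perigee radius ≈ 6580 km

r_a = 1.539×10⁷ m.
Specific energy ε = v²/2 − μ/r = -1.815×10⁷ J/kg, so a = −μ/(2ε) = 1.098×10⁷ m.
The apsides satisfy r_p + r_a = 2a, so the perigee radius is 2a − r_a = 6.576×10⁶ m = 6576.3 km.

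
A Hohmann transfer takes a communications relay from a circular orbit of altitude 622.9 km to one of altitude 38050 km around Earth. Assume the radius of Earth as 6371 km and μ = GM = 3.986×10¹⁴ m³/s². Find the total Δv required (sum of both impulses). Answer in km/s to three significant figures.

Δv_total ≈ 3.81 km/s

r₁ = 6371 + 622.9 = 6993.9 km = 6.9939×10⁶ m.
r₂ = 6371 + 38050 = 44421 km = 4.4421×10⁷ m.
Transfer ellipse a_t = (r₁ + r₂)/2 = 2.571×10⁷ m.
At r₁: circular v_c1 = √(μ/r₁) = 7549 m/s; transfer-perigee v_p = √[μ(2/r₁ − 1/a_t)] = 9924 m/s.
Δv₁ = v_p − v_c1 = 2374 m/s.
At r₂: circular v_c2 = √(μ/r₂) = 2996 m/s; transfer-apogee v_a = √[μ(2/r₂ − 1/a_t)] = 1562 m/s.
Δv₂ = v_c2 − v_a = 1433 m/s.
Total Δv = Δv₁ + Δv₂ = 3807 m/s = 3.807 km/s.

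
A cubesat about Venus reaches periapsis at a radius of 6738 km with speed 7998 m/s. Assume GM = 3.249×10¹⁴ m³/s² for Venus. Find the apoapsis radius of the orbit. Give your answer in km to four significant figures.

r_p = 6.738×10⁶ m.
Specific energy ε = v²/2 − μ/r = -1.624×10⁷ J/kg, so a = −μ/(2ε) = 1.001×10⁷ m.
The apsides satisfy r_p + r_a = 2a, so the apoapsis radius is 2a − r_p = 1.327×10⁷ m = 13274 km.

apoapsis radius ≈ 13270 km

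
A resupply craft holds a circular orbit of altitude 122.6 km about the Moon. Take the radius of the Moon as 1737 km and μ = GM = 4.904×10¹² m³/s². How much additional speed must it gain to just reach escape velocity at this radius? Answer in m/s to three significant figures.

r = 1737 + 122.6 = 1859.6 km = 1.8596×10⁶ m.
Circular speed v_c = √(μ/r) = 1624 m/s.
Escape speed v_esc = √(2μ/r) = √2 × v_c = 2297 m/s.
Δv = v_esc − v_c = 672.7 m/s.

Δv ≈ 673 m/s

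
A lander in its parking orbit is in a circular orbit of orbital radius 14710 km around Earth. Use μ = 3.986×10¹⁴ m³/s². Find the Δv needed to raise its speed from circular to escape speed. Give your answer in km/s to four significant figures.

Δv ≈ 2.156 km/s

r = 14710 km = 1.471×10⁷ m.
Circular speed v_c = √(μ/r) = 5205 m/s.
Escape speed v_esc = √(2μ/r) = √2 × v_c = 7362 m/s.
Δv = v_esc − v_c = 2156 m/s = 2.156 km/s.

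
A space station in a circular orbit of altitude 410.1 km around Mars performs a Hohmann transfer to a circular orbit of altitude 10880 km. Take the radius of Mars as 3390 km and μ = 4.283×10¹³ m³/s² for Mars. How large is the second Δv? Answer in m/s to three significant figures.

r₁ = 3390 + 410.1 = 3800.1 km = 3.8001×10⁶ m.
r₂ = 3390 + 10880 = 14270 km = 1.4270×10⁷ m.
Transfer ellipse a_t = (r₁ + r₂)/2 = 9.035×10⁶ m.
At r₁: circular v_c1 = √(μ/r₁) = 3357 m/s; transfer-periapsis v_p = √[μ(2/r₁ − 1/a_t)] = 4219 m/s.
At r₂: circular v_c2 = √(μ/r₂) = 1732 m/s; transfer-apoapsis v_a = √[μ(2/r₂ − 1/a_t)] = 1124 m/s.
Δv₂ = v_c2 − v_a = 608.9 m/s.

Δv ≈ 609 m/s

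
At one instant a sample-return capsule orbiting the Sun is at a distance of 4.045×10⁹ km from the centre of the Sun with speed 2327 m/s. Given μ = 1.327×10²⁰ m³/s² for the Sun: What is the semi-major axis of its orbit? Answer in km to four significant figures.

a ≈ 2.204×10⁹ km

r = 4.045×10¹² m.
Specific orbital energy ε = v²/2 − μ/r = (2327)²/2 − 1.327×10²⁰/4.045×10¹² = -3.010×10⁷ J/kg.
Since ε = −μ/(2a), a = −μ/(2ε) = 2.204×10¹² m = 2.2044×10⁹ km.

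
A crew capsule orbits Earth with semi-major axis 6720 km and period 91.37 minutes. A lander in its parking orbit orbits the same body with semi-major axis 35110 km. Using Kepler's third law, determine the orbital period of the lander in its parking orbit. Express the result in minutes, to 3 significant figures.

T₂ ≈ 1090 minutes

Kepler's third law: T² ∝ a³, so T₂ = T₁ (a₂/a₁)^(3/2).
a₂/a₁ = 5.225, (a₂/a₁)^(3/2) = 11.94.
T₂ = 91.37 × 11.94 = 1091 minutes.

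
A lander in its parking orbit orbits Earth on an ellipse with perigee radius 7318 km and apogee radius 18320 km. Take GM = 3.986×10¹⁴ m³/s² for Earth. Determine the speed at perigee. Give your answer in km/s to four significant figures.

v ≈ 8.823 km/s

Semi-major axis a = (r_p + r_a)/2 = 12819 km = 1.282×10⁷ m.
Vis-viva: v² = μ(2/r − 1/a) = 3.986×10¹⁴ × (2.733×10⁻⁷ − 7.801×10⁻⁸) = 7.784×10⁷ m²/s².
v = 8823 m/s = 8.823 km/s.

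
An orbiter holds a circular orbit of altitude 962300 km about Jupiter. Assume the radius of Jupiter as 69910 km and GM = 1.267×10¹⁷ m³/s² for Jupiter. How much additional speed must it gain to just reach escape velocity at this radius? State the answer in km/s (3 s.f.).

Δv ≈ 4.59 km/s

r = 69910 + 962300 = 1032200 km = 1.0322×10⁹ m.
Circular speed v_c = √(μ/r) = 11080 m/s.
Escape speed v_esc = √(2μ/r) = √2 × v_c = 15670 m/s.
Δv = v_esc − v_c = 4589 m/s = 4.589 km/s.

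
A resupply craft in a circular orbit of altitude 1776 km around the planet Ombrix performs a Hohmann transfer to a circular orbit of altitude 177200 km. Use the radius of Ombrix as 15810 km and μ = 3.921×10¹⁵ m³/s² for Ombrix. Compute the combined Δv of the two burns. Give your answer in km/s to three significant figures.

Δv_total ≈ 7.95 km/s

r₁ = 15810 + 1776 = 17586 km = 1.7586×10⁷ m.
r₂ = 15810 + 177200 = 193010 km = 1.9301×10⁸ m.
Transfer ellipse a_t = (r₁ + r₂)/2 = 1.053×10⁸ m.
At r₁: circular v_c1 = √(μ/r₁) = 14930 m/s; transfer-periapsis v_p = √[μ(2/r₁ − 1/a_t)] = 20220 m/s.
Δv₁ = v_p − v_c1 = 5284 m/s.
At r₂: circular v_c2 = √(μ/r₂) = 4507 m/s; transfer-apoapsis v_a = √[μ(2/r₂ − 1/a_t)] = 1842 m/s.
Δv₂ = v_c2 − v_a = 2665 m/s.
Total Δv = Δv₁ + Δv₂ = 7949 m/s = 7.949 km/s.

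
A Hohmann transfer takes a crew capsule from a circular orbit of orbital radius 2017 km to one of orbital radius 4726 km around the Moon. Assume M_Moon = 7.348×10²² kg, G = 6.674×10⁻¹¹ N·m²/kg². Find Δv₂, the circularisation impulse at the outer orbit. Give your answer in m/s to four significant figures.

μ = GM = 6.674×10⁻¹¹ × 7.348×10²² = 4.904×10¹² m³/s².
r₁ = 2017 km = 2.017×10⁶ m.
r₂ = 4726 km = 4.726×10⁶ m.
Transfer ellipse a_t = (r₁ + r₂)/2 = 3.372×10⁶ m.
At r₁: circular v_c1 = √(μ/r₁) = 1559 m/s; transfer-perilune v_p = √[μ(2/r₁ − 1/a_t)] = 1846 m/s.
At r₂: circular v_c2 = √(μ/r₂) = 1019 m/s; transfer-apolune v_a = √[μ(2/r₂ − 1/a_t)] = 787.9 m/s.
Δv₂ = v_c2 − v_a = 230.8 m/s.

Δv ≈ 230.8 m/s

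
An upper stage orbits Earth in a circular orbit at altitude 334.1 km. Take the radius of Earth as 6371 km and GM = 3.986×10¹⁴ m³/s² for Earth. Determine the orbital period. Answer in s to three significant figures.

r = 6371 + 334.1 = 6705.1 km = 6.7051×10⁶ m.
Kepler's third law: T = 2π√(r³/μ) = 2π√((6.705×10⁶)³ / 3.986×10¹⁴).
r³/μ = 7.563×10⁵ s², so T = 2π × 8.696×10² = 5.464×10³ s.

T ≈ 5460 s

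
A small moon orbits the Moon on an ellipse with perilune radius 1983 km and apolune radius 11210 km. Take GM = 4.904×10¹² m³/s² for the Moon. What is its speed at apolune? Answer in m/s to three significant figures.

Semi-major axis a = (r_p + r_a)/2 = 6596.5 km = 6.596×10⁶ m.
Vis-viva: v² = μ(2/r − 1/a) = 4.904×10¹² × (1.784×10⁻⁷ − 1.516×10⁻⁷) = 1.315×10⁵ m²/s².
v = 362.6 m/s.

v ≈ 363 m/s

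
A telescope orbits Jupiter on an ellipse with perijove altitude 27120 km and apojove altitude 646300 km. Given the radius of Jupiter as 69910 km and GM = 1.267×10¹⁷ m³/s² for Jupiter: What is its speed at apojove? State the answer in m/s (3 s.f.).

r_p = 69910 + 27120 = 97030 km = 9.7030×10⁷ m.
r_a = 69910 + 646300 = 716210 km = 7.1621×10⁸ m.
Semi-major axis a = (r_p + r_a)/2 = 4.0662×10⁵ km = 4.066×10⁸ m.
Vis-viva: v² = μ(2/r − 1/a) = 1.267×10¹⁷ × (2.792×10⁻⁹ − 2.459×10⁻⁹) = 4.221×10⁷ m²/s².
v = 6497 m/s.

v ≈ 6500 m/s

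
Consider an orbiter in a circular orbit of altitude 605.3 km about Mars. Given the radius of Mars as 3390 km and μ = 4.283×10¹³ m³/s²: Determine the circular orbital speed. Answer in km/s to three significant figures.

r = 3390 + 605.3 = 3995.3 km = 3.9953×10⁶ m.
For a circular orbit v = √(μ/r) = √(4.283×10¹³ / 3.995×10⁶) = √(1.072×10⁷) = 3274 m/s.
That is 3.274 km/s.

v ≈ 3.27 km/s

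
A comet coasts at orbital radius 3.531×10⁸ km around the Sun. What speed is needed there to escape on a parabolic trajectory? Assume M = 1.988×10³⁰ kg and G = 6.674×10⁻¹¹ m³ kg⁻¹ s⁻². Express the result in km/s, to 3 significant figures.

μ = GM = 6.674×10⁻¹¹ × 1.988×10³⁰ = 1.327×10²⁰ m³/s².
r = 3.531×10⁸ km = 3.531×10¹¹ m.
Escape speed v_esc = √(2μ/r) = √(2 × 1.327×10²⁰ / 3.531×10¹¹) = √(7.515×10⁸) = 27410 m/s.
= 27.41 km/s.

v_esc ≈ 27.4 km/s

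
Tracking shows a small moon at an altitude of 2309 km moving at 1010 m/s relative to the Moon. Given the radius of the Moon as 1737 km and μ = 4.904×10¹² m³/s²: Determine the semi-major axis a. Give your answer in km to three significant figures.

a ≈ 3490 km

r = 1737 + 2309 = 4046.0 km = 4.046×10⁶ m.
Vis-viva rearranged: 1/a = 2/r − v²/μ = 4.943×10⁻⁷ − 2.080×10⁻⁷ = 2.863×10⁻⁷ m⁻¹.
a = 3.493×10⁶ m = 3492.8 km.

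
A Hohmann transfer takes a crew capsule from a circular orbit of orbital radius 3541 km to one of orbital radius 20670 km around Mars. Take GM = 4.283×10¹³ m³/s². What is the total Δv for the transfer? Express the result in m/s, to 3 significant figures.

r₁ = 3541 km = 3.541×10⁶ m.
r₂ = 20670 km = 2.067×10⁷ m.
Transfer ellipse a_t = (r₁ + r₂)/2 = 1.211×10⁷ m.
At r₁: circular v_c1 = √(μ/r₁) = 3478 m/s; transfer-periapsis v_p = √[μ(2/r₁ − 1/a_t)] = 4545 m/s.
Δv₁ = v_p − v_c1 = 1067 m/s.
At r₂: circular v_c2 = √(μ/r₂) = 1439 m/s; transfer-apoapsis v_a = √[μ(2/r₂ − 1/a_t)] = 778.5 m/s.
Δv₂ = v_c2 − v_a = 660.9 m/s.
Total Δv = Δv₁ + Δv₂ = 1728 m/s.

Δv_total ≈ 1730 m/s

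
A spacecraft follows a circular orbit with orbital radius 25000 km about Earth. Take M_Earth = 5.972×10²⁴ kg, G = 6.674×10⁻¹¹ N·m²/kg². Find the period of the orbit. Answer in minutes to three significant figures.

μ = GM = 6.674×10⁻¹¹ × 5.972×10²⁴ = 3.986×10¹⁴ m³/s².
r = 25000 km = 2.500×10⁷ m.
Kepler's third law: T = 2π√(r³/μ) = 2π√((2.500×10⁷)³ / 3.986×10¹⁴).
r³/μ = 3.920×10⁷ s², so T = 2π × 6.261×10³ = 3.934×10⁴ s.
Converting: 3.934×10⁴ s ÷ 60.00 = 655.7 minutes.

T ≈ 656 minutes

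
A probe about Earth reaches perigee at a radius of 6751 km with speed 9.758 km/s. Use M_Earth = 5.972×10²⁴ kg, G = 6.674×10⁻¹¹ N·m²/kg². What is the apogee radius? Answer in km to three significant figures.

μ = GM = 6.674×10⁻¹¹ × 5.972×10²⁴ = 3.986×10¹⁴ m³/s².
r_p = 6.751×10⁶ m.
Specific energy ε = v²/2 − μ/r = -1.143×10⁷ J/kg, so a = −μ/(2ε) = 1.744×10⁷ m.
The apsides satisfy r_p + r_a = 2a, so the apogee radius is 2a − r_p = 2.812×10⁷ m = 28121 km.

apogee radius ≈ 28100 km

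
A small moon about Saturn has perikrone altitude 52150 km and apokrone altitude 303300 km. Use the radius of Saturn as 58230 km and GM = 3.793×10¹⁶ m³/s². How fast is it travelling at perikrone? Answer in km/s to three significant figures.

v ≈ 22.9 km/s

r_p = 58230 + 52150 = 110380 km = 1.1038×10⁸ m.
r_a = 58230 + 303300 = 361530 km = 3.6153×10⁸ m.
Semi-major axis a = (r_p + r_a)/2 = 2.3596×10⁵ km = 2.360×10⁸ m.
Vis-viva: v² = μ(2/r − 1/a) = 3.793×10¹⁶ × (1.812×10⁻⁸ − 4.238×10⁻⁹) = 5.265×10⁸ m²/s².
v = 22950 m/s = 22.95 km/s.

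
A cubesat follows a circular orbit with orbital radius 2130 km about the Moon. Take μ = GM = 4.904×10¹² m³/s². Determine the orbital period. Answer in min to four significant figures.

T ≈ 147.0 min

r = 2130 km = 2.130×10⁶ m.
Kepler's third law: T = 2π√(r³/μ) = 2π√((2.130×10⁶)³ / 4.904×10¹²).
r³/μ = 1.971×10⁶ s², so T = 2π × 1.404×10³ = 8.820×10³ s.
Converting: 8.820×10³ s ÷ 60.00 = 147.0 min.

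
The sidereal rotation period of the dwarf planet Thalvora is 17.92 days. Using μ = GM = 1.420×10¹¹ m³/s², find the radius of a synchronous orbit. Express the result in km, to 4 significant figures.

T = 17.92 days = 1.548×10⁶ s.
A synchronous orbit has period T, so by Kepler's third law a = (μT²/4π²)^(1/3).
μT²/4π² = 1.420×10¹¹ × (1.548×10⁶)² / 39.48 = 8.622×10²¹ m³.
a = 2.051×10⁷ m = 20506 km.

r_sync ≈ 20510 km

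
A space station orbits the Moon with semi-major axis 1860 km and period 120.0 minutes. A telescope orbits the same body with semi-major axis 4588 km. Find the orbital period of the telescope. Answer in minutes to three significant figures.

T₂ ≈ 465 minutes

Kepler's third law: T² ∝ a³, so T₂ = T₁ (a₂/a₁)^(3/2).
a₂/a₁ = 2.467, (a₂/a₁)^(3/2) = 3.874.
T₂ = 120.0 × 3.874 = 464.9 minutes.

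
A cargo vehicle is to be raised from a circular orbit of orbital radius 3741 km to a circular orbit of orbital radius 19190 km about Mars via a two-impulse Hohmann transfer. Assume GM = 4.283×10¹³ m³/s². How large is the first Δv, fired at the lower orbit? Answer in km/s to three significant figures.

r₁ = 3741 km = 3.741×10⁶ m.
r₂ = 19190 km = 1.919×10⁷ m.
Transfer ellipse a_t = (r₁ + r₂)/2 = 1.147×10⁷ m.
At r₁: circular v_c1 = √(μ/r₁) = 3384 m/s; transfer-periapsis v_p = √[μ(2/r₁ − 1/a_t)] = 4377 m/s.
Δv₁ = v_p − v_c1 = 993.8 m/s.
= 0.9938 km/s.

Δv ≈ 0.994 km/s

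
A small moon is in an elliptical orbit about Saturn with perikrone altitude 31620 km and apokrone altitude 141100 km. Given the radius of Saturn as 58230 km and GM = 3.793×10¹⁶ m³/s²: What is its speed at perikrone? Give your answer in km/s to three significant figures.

r_p = 58230 + 31620 = 89850 km = 8.9850×10⁷ m.
r_a = 58230 + 141100 = 199330 km = 1.9933×10⁸ m.
Semi-major axis a = (r_p + r_a)/2 = 1.4459×10⁵ km = 1.446×10⁸ m.
Vis-viva: v² = μ(2/r − 1/a) = 3.793×10¹⁶ × (2.226×10⁻⁸ − 6.916×10⁻⁹) = 5.820×10⁸ m²/s².
v = 24120 m/s = 24.12 km/s.

v ≈ 24.1 km/s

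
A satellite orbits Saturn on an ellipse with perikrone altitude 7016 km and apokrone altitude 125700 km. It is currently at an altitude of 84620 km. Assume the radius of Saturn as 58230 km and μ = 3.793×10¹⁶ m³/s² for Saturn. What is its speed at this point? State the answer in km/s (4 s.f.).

v ≈ 15.05 km/s

r_p = 58230 + 7016 = 65246 km = 6.5246×10⁷ m.
r_a = 58230 + 125700 = 183930 km = 1.8393×10⁸ m.
r = 58230 + 84620 = 1.4285×10⁵ km = 1.428×10⁸ m.
Semi-major axis a = (r_p + r_a)/2 = 1.2459×10⁵ km = 1.246×10⁸ m.
Vis-viva: v² = μ(2/r − 1/a) = 3.793×10¹⁶ × (1.400×10⁻⁸ − 8.026×10⁻⁹) = 2.266×10⁸ m²/s².
v = 15050 m/s = 15.05 km/s.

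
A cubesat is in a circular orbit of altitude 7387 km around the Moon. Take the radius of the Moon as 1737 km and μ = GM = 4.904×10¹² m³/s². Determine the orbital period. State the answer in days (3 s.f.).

r = 1737 + 7387 = 9124.0 km = 9.1240×10⁶ m.
Kepler's third law: T = 2π√(r³/μ) = 2π√((9.124×10⁶)³ / 4.904×10¹²).
r³/μ = 1.549×10⁸ s², so T = 2π × 1.245×10⁴ = 7.820×10⁴ s.
Converting: 7.820×10⁴ s ÷ 86400 = 0.905 days.

T ≈ 0.905 days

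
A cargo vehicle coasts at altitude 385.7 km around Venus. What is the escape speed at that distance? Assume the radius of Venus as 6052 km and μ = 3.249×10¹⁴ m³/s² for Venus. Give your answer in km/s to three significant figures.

v_esc ≈ 10.0 km/s

r = 6052 + 385.7 = 6437.7 km = 6.4377×10⁶ m.
Escape speed v_esc = √(2μ/r) = √(2 × 3.249×10¹⁴ / 6.438×10⁶) = √(1.009×10⁸) = 10050 m/s.
= 10.05 km/s.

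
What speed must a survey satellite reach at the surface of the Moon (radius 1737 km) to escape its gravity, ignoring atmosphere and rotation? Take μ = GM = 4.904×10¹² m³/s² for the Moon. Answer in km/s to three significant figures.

r = R = 1.737×10⁶ m.
Escape speed v_esc = √(2μ/r) = √(2 × 4.904×10¹² / 1.737×10⁶) = √(5.647×10⁶) = 2376 m/s.
= 2.376 km/s.

v_esc ≈ 2.38 km/s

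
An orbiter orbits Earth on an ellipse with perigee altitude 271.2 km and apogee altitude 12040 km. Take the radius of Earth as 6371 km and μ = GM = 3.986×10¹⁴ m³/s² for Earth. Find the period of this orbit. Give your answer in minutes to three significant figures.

r_p = 6371 + 271.2 = 6642.2 km = 6.6422×10⁶ m.
r_a = 6371 + 12040 = 18411 km = 1.8411×10⁷ m.
Semi-major axis a = (r_p + r_a)/2 = (6642.2 + 18411)/2 = 12527 km = 1.253×10⁷ m.
By Kepler's third law T = 2π√(a³/μ) = 2π × 2.221×10³ = 1.395×10⁴ s.
= 232.5 minutes.

T ≈ 233 minutes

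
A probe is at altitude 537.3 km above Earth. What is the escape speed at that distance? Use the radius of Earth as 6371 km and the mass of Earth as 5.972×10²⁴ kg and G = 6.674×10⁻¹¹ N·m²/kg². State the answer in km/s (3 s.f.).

μ = GM = 6.674×10⁻¹¹ × 5.972×10²⁴ = 3.986×10¹⁴ m³/s².
r = 6371 + 537.3 = 6908.3 km = 6.9083×10⁶ m.
Escape speed v_esc = √(2μ/r) = √(2 × 3.986×10¹⁴ / 6.908×10⁶) = √(1.154×10⁸) = 10740 m/s.
= 10.74 km/s.

v_esc ≈ 10.7 km/s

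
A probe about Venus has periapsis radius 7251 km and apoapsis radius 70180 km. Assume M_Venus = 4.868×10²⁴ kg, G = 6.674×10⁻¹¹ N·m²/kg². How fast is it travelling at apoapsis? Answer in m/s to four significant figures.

v ≈ 931.1 m/s

μ = GM = 6.674×10⁻¹¹ × 4.868×10²⁴ = 3.249×10¹⁴ m³/s².
Semi-major axis a = (r_p + r_a)/2 = 38716 km = 3.872×10⁷ m.
Vis-viva: v² = μ(2/r − 1/a) = 3.249×10¹⁴ × (2.850×10⁻⁸ − 2.583×10⁻⁸) = 8.670×10⁵ m²/s².
v = 931.1 m/s.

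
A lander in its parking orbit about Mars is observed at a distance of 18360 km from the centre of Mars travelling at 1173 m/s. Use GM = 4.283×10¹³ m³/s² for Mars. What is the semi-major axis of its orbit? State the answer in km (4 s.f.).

a ≈ 13020 km

r = 1.836×10⁷ m.
Vis-viva rearranged: 1/a = 2/r − v²/μ = 1.089×10⁻⁷ − 3.213×10⁻⁸ = 7.681×10⁻⁸ m⁻¹.
a = 1.302×10⁷ m = 13020 km.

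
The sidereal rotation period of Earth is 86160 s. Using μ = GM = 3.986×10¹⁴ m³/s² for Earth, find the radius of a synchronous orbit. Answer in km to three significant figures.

r_sync ≈ 42200 km

A synchronous orbit has period T, so by Kepler's third law a = (μT²/4π²)^(1/3).
μT²/4π² = 3.986×10¹⁴ × (8.616×10⁴)² / 39.48 = 7.495×10²² m³.
a = 4.216×10⁷ m = 42163 km.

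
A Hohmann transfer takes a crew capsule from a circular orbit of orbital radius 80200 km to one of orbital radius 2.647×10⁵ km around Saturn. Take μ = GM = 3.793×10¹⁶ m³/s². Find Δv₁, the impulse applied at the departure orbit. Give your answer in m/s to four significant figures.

Δv ≈ 5196 m/s

r₁ = 80200 km = 8.020×10⁷ m.
r₂ = 2.647×10⁵ km = 2.647×10⁸ m.
Transfer ellipse a_t = (r₁ + r₂)/2 = 1.724×10⁸ m.
At r₁: circular v_c1 = √(μ/r₁) = 21750 m/s; transfer-perikrone v_p = √[μ(2/r₁ − 1/a_t)] = 26940 m/s.
Δv₁ = v_p − v_c1 = 5196 m/s.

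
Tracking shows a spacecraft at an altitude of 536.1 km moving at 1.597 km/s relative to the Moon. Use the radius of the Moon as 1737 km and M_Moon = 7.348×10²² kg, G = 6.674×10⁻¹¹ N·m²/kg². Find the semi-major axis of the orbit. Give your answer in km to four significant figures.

a ≈ 2779 km

μ = GM = 6.674×10⁻¹¹ × 7.348×10²² = 4.904×10¹² m³/s².
r = 1737 + 536.1 = 2273.1 km = 2.273×10⁶ m.
Vis-viva rearranged: 1/a = 2/r − v²/μ = 8.799×10⁻⁷ − 5.201×10⁻⁷ = 3.598×10⁻⁷ m⁻¹.
a = 2.779×10⁶ m = 2779.4 km.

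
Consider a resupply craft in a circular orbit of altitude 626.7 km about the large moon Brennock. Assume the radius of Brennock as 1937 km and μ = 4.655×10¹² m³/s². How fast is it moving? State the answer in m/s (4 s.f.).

r = 1937 + 626.7 = 2563.7 km = 2.5637×10⁶ m.
For a circular orbit v = √(μ/r) = √(4.655×10¹² / 2.564×10⁶) = √(1.816×10⁶) = 1347 m/s.

v ≈ 1347 m/s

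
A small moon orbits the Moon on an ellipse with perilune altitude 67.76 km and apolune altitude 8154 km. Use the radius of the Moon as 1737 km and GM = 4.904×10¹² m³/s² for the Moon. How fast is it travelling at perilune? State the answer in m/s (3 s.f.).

r_p = 1737 + 67.76 = 1804.8 km = 1.8048×10⁶ m.
r_a = 1737 + 8154 = 9891.0 km = 9.8910×10⁶ m.
Semi-major axis a = (r_p + r_a)/2 = 5847.9 km = 5.848×10⁶ m.
Vis-viva: v² = μ(2/r − 1/a) = 4.904×10¹² × (1.108×10⁻⁶ − 1.710×10⁻⁷) = 4.596×10⁶ m²/s².
v = 2144 m/s.

v ≈ 2140 m/s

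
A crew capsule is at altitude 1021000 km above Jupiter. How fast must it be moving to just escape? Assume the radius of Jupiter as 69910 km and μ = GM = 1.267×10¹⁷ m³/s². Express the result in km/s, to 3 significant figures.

v_esc ≈ 15.2 km/s

r = 69910 + 1021000 = 1090900 km = 1.0909×10⁹ m.
Escape speed v_esc = √(2μ/r) = √(2 × 1.267×10¹⁷ / 1.091×10⁹) = √(2.323×10⁸) = 15240 m/s.
= 15.24 km/s.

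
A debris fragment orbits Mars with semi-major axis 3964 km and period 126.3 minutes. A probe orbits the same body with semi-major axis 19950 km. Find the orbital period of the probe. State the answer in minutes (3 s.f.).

Kepler's third law: T² ∝ a³, so T₂ = T₁ (a₂/a₁)^(3/2).
a₂/a₁ = 5.033, (a₂/a₁)^(3/2) = 11.29.
T₂ = 126.3 × 11.29 = 1426 minutes.

T₂ ≈ 1430 minutes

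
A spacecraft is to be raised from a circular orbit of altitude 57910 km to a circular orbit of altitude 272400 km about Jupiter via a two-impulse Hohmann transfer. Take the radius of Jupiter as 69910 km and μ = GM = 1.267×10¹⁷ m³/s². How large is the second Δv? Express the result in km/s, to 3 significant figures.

Δv ≈ 5.05 km/s

r₁ = 69910 + 57910 = 127820 km = 1.2782×10⁸ m.
r₂ = 69910 + 272400 = 342310 km = 3.4231×10⁸ m.
Transfer ellipse a_t = (r₁ + r₂)/2 = 2.351×10⁸ m.
At r₁: circular v_c1 = √(μ/r₁) = 31480 m/s; transfer-perijove v_p = √[μ(2/r₁ − 1/a_t)] = 37990 m/s.
At r₂: circular v_c2 = √(μ/r₂) = 19240 m/s; transfer-apojove v_a = √[μ(2/r₂ − 1/a_t)] = 14190 m/s.
Δv₂ = v_c2 − v_a = 5052 m/s.
= 5.052 km/s.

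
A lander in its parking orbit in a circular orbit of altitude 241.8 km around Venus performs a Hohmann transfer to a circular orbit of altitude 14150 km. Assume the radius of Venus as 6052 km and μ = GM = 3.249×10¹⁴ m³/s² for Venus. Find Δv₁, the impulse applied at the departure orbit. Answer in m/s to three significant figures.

r₁ = 6052 + 241.8 = 6293.8 km = 6.2938×10⁶ m.
r₂ = 6052 + 14150 = 20202 km = 2.0202×10⁷ m.
Transfer ellipse a_t = (r₁ + r₂)/2 = 1.325×10⁷ m.
At r₁: circular v_c1 = √(μ/r₁) = 7185 m/s; transfer-periapsis v_p = √[μ(2/r₁ − 1/a_t)] = 8872 m/s.
Δv₁ = v_p − v_c1 = 1688 m/s.

Δv ≈ 1690 m/s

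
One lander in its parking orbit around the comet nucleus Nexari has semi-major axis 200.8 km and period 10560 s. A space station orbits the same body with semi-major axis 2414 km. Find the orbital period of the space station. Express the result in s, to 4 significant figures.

T₂ ≈ 4.402×10⁵ s

Kepler's third law: T² ∝ a³, so T₂ = T₁ (a₂/a₁)^(3/2).
a₂/a₁ = 12.02, (a₂/a₁)^(3/2) = 41.68.
T₂ = 10560 × 41.68 = 4.402×10⁵ s.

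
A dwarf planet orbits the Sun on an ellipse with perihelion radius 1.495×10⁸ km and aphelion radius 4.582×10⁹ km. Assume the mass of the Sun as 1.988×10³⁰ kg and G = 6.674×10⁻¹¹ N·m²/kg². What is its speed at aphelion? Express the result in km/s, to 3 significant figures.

μ = GM = 6.674×10⁻¹¹ × 1.988×10³⁰ = 1.327×10²⁰ m³/s².
Semi-major axis a = (r_p + r_a)/2 = 2.3658×10⁹ km = 2.366×10¹² m.
Vis-viva: v² = μ(2/r − 1/a) = 1.327×10²⁰ × (4.365×10⁻¹³ − 4.227×10⁻¹³) = 1.830×10⁶ m²/s².
v = 1353 m/s = 1.353 km/s.

v ≈ 1.35 km/s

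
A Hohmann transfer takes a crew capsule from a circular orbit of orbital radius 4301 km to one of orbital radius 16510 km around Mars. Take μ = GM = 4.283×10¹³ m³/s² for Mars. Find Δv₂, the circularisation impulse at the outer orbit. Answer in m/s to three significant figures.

Δv ≈ 575 m/s

r₁ = 4301 km = 4.301×10⁶ m.
r₂ = 16510 km = 1.651×10⁷ m.
Transfer ellipse a_t = (r₁ + r₂)/2 = 1.041×10⁷ m.
At r₁: circular v_c1 = √(μ/r₁) = 3156 m/s; transfer-periapsis v_p = √[μ(2/r₁ − 1/a_t)] = 3975 m/s.
At r₂: circular v_c2 = √(μ/r₂) = 1611 m/s; transfer-apoapsis v_a = √[μ(2/r₂ − 1/a_t)] = 1036 m/s.
Δv₂ = v_c2 − v_a = 575.1 m/s.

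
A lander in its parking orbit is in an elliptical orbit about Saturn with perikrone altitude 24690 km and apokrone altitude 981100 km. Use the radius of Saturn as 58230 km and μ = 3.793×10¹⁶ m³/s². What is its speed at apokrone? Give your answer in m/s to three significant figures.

r_p = 58230 + 24690 = 82920 km = 8.2920×10⁷ m.
r_a = 58230 + 981100 = 1039300 km = 1.0393×10⁹ m.
Semi-major axis a = (r_p + r_a)/2 = 5.6112×10⁵ km = 5.611×10⁸ m.
Vis-viva: v² = μ(2/r − 1/a) = 3.793×10¹⁶ × (1.924×10⁻⁹ − 1.782×10⁻⁹) = 5.393×10⁶ m²/s².
v = 2322 m/s.

v ≈ 2320 m/s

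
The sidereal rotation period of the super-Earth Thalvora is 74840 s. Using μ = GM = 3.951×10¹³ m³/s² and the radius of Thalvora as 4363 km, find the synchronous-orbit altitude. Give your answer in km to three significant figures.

h_sync ≈ 13400 km

A synchronous orbit has period T, so by Kepler's third law a = (μT²/4π²)^(1/3).
μT²/4π² = 3.951×10¹³ × (7.484×10⁴)² / 39.48 = 5.606×10²¹ m³.
a = 1.776×10⁷ m = 17764 km.
Altitude h = a − R = 17764 − 4363 = 13401 km.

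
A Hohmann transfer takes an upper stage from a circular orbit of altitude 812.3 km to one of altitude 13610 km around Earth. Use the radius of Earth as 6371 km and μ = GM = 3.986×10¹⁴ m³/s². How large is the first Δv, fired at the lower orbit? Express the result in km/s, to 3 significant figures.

r₁ = 6371 + 812.3 = 7183.3 km = 7.1833×10⁶ m.
r₂ = 6371 + 13610 = 19981 km = 1.9981×10⁷ m.
Transfer ellipse a_t = (r₁ + r₂)/2 = 1.358×10⁷ m.
At r₁: circular v_c1 = √(μ/r₁) = 7449 m/s; transfer-perigee v_p = √[μ(2/r₁ − 1/a_t)] = 9035 m/s.
Δv₁ = v_p − v_c1 = 1586 m/s.
= 1.586 km/s.

Δv ≈ 1.59 km/s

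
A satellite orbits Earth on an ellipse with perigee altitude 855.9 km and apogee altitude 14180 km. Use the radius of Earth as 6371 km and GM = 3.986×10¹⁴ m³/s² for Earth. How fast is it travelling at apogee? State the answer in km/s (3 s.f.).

v ≈ 3.18 km/s

r_p = 6371 + 855.9 = 7226.9 km = 7.2269×10⁶ m.
r_a = 6371 + 14180 = 20551 km = 2.0551×10⁷ m.
Semi-major axis a = (r_p + r_a)/2 = 13889 km = 1.389×10⁷ m.
Vis-viva: v² = μ(2/r − 1/a) = 3.986×10¹⁴ × (9.732×10⁻⁸ − 7.200×10⁻⁸) = 1.009×10⁷ m²/s².
v = 3177 m/s = 3.177 km/s.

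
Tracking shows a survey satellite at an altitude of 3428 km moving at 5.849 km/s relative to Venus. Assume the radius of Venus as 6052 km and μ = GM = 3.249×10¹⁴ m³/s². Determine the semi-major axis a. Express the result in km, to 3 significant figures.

r = 6052 + 3428 = 9480.0 km = 9.480×10⁶ m.
Vis-viva rearranged: 1/a = 2/r − v²/μ = 2.110×10⁻⁷ − 1.053×10⁻⁷ = 1.057×10⁻⁷ m⁻¹.
a = 9.463×10⁶ m = 9463.1 km.

a ≈ 9460 km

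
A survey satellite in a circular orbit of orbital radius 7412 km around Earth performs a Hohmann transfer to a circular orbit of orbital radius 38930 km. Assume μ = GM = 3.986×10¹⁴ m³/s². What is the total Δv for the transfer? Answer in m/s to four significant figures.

r₁ = 7412 km = 7.412×10⁶ m.
r₂ = 38930 km = 3.893×10⁷ m.
Transfer ellipse a_t = (r₁ + r₂)/2 = 2.317×10⁷ m.
At r₁: circular v_c1 = √(μ/r₁) = 7333 m/s; transfer-perigee v_p = √[μ(2/r₁ − 1/a_t)] = 9505 m/s.
Δv₁ = v_p − v_c1 = 2172 m/s.
At r₂: circular v_c2 = √(μ/r₂) = 3200 m/s; transfer-apogee v_a = √[μ(2/r₂ − 1/a_t)] = 1810 m/s.
Δv₂ = v_c2 − v_a = 1390 m/s.
Total Δv = Δv₁ + Δv₂ = 3562 m/s.

Δv_total ≈ 3562 m/s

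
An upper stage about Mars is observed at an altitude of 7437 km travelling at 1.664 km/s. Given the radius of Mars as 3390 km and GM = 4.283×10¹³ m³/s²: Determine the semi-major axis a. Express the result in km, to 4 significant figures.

a ≈ 8328 km

r = 3390 + 7437 = 10827 km = 1.083×10⁷ m.
Specific orbital energy ε = v²/2 − μ/r = (1664)²/2 − 4.283×10¹³/1.083×10⁷ = -2.571×10⁶ J/kg.
Since ε = −μ/(2a), a = −μ/(2ε) = 8.328×10⁶ m = 8328.1 km.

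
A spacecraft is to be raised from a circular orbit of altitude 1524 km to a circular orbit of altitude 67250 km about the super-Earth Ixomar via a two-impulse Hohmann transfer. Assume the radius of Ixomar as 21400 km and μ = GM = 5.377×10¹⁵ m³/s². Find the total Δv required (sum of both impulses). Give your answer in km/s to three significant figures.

Δv_total ≈ 6.79 km/s

r₁ = 21400 + 1524 = 22924 km = 2.2924×10⁷ m.
r₂ = 21400 + 67250 = 88650 km = 8.8650×10⁷ m.
Transfer ellipse a_t = (r₁ + r₂)/2 = 5.579×10⁷ m.
At r₁: circular v_c1 = √(μ/r₁) = 15320 m/s; transfer-periapsis v_p = √[μ(2/r₁ − 1/a_t)] = 19310 m/s.
Δv₁ = v_p − v_c1 = 3991 m/s.
At r₂: circular v_c2 = √(μ/r₂) = 7788 m/s; transfer-apoapsis v_a = √[μ(2/r₂ − 1/a_t)] = 4992 m/s.
Δv₂ = v_c2 − v_a = 2796 m/s.
Total Δv = Δv₁ + Δv₂ = 6787 m/s = 6.787 km/s.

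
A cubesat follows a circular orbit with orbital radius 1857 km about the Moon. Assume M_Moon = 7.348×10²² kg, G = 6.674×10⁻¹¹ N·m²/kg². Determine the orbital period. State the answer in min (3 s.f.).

μ = GM = 6.674×10⁻¹¹ × 7.348×10²² = 4.904×10¹² m³/s².
r = 1857 km = 1.857×10⁶ m.
Kepler's third law: T = 2π√(r³/μ) = 2π√((1.857×10⁶)³ / 4.904×10¹²).
r³/μ = 1.306×10⁶ s², so T = 2π × 1.143×10³ = 7.180×10³ s.
Converting: 7.180×10³ s ÷ 60.00 = 119.7 min.

T ≈ 120 min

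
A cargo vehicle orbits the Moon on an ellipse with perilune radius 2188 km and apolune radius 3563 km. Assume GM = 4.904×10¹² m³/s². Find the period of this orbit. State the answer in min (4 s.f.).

T ≈ 230.6 min

Semi-major axis a = (r_p + r_a)/2 = (2188.0 + 3563.0)/2 = 2875.5 km = 2.876×10⁶ m.
By Kepler's third law T = 2π√(a³/μ) = 2π × 2.202×10³ = 1.383×10⁴ s.
= 230.6 min.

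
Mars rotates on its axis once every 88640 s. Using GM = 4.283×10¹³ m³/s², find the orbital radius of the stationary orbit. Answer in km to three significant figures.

A synchronous orbit has period T, so by Kepler's third law a = (μT²/4π²)^(1/3).
μT²/4π² = 4.283×10¹³ × (8.864×10⁴)² / 39.48 = 8.524×10²¹ m³.
a = 2.043×10⁷ m = 20428 km.

r_sync ≈ 20400 km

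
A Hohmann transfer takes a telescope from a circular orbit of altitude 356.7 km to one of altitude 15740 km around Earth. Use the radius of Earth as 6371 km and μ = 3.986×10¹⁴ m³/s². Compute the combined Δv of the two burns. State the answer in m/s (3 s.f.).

r₁ = 6371 + 356.7 = 6727.7 km = 6.7277×10⁶ m.
r₂ = 6371 + 15740 = 22111 km = 2.2111×10⁷ m.
Transfer ellipse a_t = (r₁ + r₂)/2 = 1.442×10⁷ m.
At r₁: circular v_c1 = √(μ/r₁) = 7697 m/s; transfer-perigee v_p = √[μ(2/r₁ − 1/a_t)] = 9532 m/s.
Δv₁ = v_p − v_c1 = 1834 m/s.
At r₂: circular v_c2 = √(μ/r₂) = 4246 m/s; transfer-apogee v_a = √[μ(2/r₂ − 1/a_t)] = 2900 m/s.
Δv₂ = v_c2 − v_a = 1346 m/s.
Total Δv = Δv₁ + Δv₂ = 3180 m/s.

Δv_total ≈ 3180 m/s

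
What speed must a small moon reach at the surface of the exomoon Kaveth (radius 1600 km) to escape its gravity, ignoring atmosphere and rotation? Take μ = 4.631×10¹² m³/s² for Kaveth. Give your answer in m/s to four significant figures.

v_esc ≈ 2406 m/s

r = R = 1.600×10⁶ m.
Escape speed v_esc = √(2μ/r) = √(2 × 4.631×10¹² / 1.600×10⁶) = √(5.789×10⁶) = 2406 m/s.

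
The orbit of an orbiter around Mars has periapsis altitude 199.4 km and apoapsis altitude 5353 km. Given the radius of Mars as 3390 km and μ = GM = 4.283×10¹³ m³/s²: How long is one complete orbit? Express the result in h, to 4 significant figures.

T ≈ 4.083 h

r_p = 3390 + 199.4 = 3589.4 km = 3.5894×10⁶ m.
r_a = 3390 + 5353 = 8743.0 km = 8.7430×10⁶ m.
Semi-major axis a = (r_p + r_a)/2 = (3589.4 + 8743.0)/2 = 6166.2 km = 6.166×10⁶ m.
By Kepler's third law T = 2π√(a³/μ) = 2π × 2.340×10³ = 1.470×10⁴ s.
= 4.083 h.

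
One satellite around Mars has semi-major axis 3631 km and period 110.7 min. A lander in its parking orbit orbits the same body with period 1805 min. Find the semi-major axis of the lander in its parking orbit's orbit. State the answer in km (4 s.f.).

a₂ ≈ 23350 km

Kepler's third law: a³ ∝ T², so a₂ = a₁ (T₂/T₁)^(2/3).
T₂/T₁ = 16.31, (T₂/T₁)^(2/3) = 6.430.
a₂ = 3631 × 6.430 = 23350 km.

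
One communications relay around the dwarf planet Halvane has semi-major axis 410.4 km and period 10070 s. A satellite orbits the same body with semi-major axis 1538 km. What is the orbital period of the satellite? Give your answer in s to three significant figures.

Kepler's third law: T² ∝ a³, so T₂ = T₁ (a₂/a₁)^(3/2).
a₂/a₁ = 3.748, (a₂/a₁)^(3/2) = 7.255.
T₂ = 10070 × 7.255 = 73060 s.

T₂ ≈ 73100 s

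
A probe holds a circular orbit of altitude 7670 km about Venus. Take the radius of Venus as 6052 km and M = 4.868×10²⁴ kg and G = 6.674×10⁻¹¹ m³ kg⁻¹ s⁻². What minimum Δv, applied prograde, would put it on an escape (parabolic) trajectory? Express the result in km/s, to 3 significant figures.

Δv ≈ 2.02 km/s

μ = GM = 6.674×10⁻¹¹ × 4.868×10²⁴ = 3.249×10¹⁴ m³/s².
r = 6052 + 7670 = 13722 km = 1.3722×10⁷ m.
Circular speed v_c = √(μ/r) = 4866 m/s.
Escape speed v_esc = √(2μ/r) = √2 × v_c = 6881 m/s.
Δv = v_esc − v_c = 2016 m/s = 2.016 km/s.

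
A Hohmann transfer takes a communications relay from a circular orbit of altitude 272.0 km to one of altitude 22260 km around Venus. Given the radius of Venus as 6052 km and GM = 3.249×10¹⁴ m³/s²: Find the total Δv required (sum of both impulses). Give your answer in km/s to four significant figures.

Δv_total ≈ 3.337 km/s

r₁ = 6052 + 272.0 = 6324.0 km = 6.3240×10⁶ m.
r₂ = 6052 + 22260 = 28312 km = 2.8312×10⁷ m.
Transfer ellipse a_t = (r₁ + r₂)/2 = 1.732×10⁷ m.
At r₁: circular v_c1 = √(μ/r₁) = 7168 m/s; transfer-periapsis v_p = √[μ(2/r₁ − 1/a_t)] = 9165 m/s.
Δv₁ = v_p − v_c1 = 1997 m/s.
At r₂: circular v_c2 = √(μ/r₂) = 3388 m/s; transfer-apoapsis v_a = √[μ(2/r₂ − 1/a_t)] = 2047 m/s.
Δv₂ = v_c2 − v_a = 1340 m/s.
Total Δv = Δv₁ + Δv₂ = 3337 m/s = 3.337 km/s.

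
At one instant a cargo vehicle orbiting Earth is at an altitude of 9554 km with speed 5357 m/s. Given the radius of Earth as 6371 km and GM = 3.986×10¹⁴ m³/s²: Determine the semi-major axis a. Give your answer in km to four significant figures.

a ≈ 18660 km

r = 6371 + 9554 = 15925 km = 1.592×10⁷ m.
Vis-viva rearranged: 1/a = 2/r − v²/μ = 1.256×10⁻⁷ − 7.200×10⁻⁸ = 5.359×10⁻⁸ m⁻¹.
a = 1.866×10⁷ m = 18659 km.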